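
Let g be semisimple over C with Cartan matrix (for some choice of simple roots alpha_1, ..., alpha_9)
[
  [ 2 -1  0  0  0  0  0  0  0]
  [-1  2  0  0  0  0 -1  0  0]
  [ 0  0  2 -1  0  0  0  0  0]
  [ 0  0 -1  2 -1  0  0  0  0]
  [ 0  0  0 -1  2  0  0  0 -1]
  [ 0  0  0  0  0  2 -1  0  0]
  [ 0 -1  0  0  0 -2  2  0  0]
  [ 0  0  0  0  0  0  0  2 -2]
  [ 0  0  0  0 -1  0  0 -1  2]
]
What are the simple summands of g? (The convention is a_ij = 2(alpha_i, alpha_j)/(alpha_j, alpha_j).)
The diagram associated to this matrix has two connected components: the simple roots {alpha_1, alpha_2, alpha_6, alpha_7} form a chain of 4 nodes with a double edge at one end; the terminal node there is the unique short simple root (B_4), and {alpha_3, alpha_4, alpha_5, alpha_8, alpha_9} form a chain of 5 nodes with a double edge at one end; the terminal node there is the unique long simple root (C_5). A semisimple Lie algebra decomposes uniquely as the direct sum of simple ideals, one per connected component of its Dynkin diagram, so g ≅ B_4 ⊕ C_5 (dimension 36 + 55 = 91).

type B_4 + type C_5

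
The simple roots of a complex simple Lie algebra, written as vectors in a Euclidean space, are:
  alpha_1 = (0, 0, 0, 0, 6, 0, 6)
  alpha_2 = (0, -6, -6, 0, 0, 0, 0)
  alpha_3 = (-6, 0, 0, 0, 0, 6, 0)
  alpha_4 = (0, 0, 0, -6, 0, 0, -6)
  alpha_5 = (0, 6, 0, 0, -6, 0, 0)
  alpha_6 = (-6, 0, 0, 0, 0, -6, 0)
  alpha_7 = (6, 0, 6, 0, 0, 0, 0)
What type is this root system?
Compute the Cartan integers a_ij = 2(alpha_i, alpha_j)/(alpha_j, alpha_j); the resulting 7x7 Cartan matrix is
[[2, 0, 0, -1, -1, 0, 0], [0, 2, 0, 0, -1, 0, -1], [0, 0, 2, 0, 0, 0, -1], [-1, 0, 0, 2, 0, 0, 0], [-1, -1, 0, 0, 2, 0, 0], [0, 0, 0, 0, 0, 2, -1], [0, -1, -1, 0, 0, -1, 2]].
All simple roots have the same length, so the diagram is simply laced. The associated Dynkin diagram is a chain of 5 nodes with a fork of two nodes at one end (D_7), so the type is D_7 (the algebra so(14)).

type D_7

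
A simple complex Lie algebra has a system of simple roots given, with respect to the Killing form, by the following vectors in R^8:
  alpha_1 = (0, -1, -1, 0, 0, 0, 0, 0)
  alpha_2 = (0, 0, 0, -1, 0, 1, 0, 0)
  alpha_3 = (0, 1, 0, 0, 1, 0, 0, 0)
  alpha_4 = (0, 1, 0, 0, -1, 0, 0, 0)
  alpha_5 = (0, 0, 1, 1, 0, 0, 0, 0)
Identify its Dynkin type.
D_5

Compute the Cartan integers a_ij = 2(alpha_i, alpha_j)/(alpha_j, alpha_j); the resulting 5x5 Cartan matrix is
[[2, 0, -1, -1, -1], [0, 2, 0, 0, -1], [-1, 0, 2, 0, 0], [-1, 0, 0, 2, 0], [-1, -1, 0, 0, 2]].
All simple roots have the same length, so the diagram is simply laced. The associated Dynkin diagram is a chain of 3 nodes with a fork of two nodes at one end (D_5), so the type is D_5 (the algebra so(10)).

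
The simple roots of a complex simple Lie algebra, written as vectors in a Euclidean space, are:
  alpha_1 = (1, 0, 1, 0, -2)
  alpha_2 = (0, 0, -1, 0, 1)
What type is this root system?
G2

Compute the Cartan integers a_ij = 2(alpha_i, alpha_j)/(alpha_j, alpha_j); the resulting 2x2 Cartan matrix is
[[2, -3], [-1, 2]].
The roots have two lengths (squared-length ratio 3:1); the short ones are alpha_{2}. The associated Dynkin diagram is two nodes joined by a triple edge (G_2), so the type is G_2.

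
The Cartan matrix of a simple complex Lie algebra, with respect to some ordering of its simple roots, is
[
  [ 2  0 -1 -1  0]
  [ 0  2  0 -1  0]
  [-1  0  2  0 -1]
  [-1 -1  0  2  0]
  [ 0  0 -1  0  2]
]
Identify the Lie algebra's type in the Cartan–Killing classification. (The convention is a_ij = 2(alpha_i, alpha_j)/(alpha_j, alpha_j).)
The matrix has rank 5 with 2's on the diagonal. Reading the off-diagonal entries as Dynkin edges (a single edge where a_ij = a_ji = -1; a double or triple edge where a_ij * a_ji = 2 or 3), the diagram is a chain of 5 nodes with single edges (A_5). One simple-root ordering that puts it in standard form is (alpha_2, alpha_4, alpha_1, alpha_3, alpha_5). So the algebra is type A_5, i.e. sl(6).

A_5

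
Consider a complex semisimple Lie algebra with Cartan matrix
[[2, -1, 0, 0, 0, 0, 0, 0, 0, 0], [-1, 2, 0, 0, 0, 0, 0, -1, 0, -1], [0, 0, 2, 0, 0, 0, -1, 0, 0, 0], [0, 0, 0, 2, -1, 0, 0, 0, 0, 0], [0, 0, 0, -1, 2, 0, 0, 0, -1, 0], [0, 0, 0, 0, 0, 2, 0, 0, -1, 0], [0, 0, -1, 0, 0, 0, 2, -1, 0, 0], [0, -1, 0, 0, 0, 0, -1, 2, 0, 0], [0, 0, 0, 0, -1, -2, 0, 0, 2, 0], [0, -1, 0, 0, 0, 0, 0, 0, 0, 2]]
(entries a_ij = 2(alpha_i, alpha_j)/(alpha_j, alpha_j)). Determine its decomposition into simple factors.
B_4 (so(9)) + D_6 (so(12))

The diagram associated to this matrix has two connected components: the simple roots {alpha_4, alpha_5, alpha_6, alpha_9} form a chain of 4 nodes with a double edge at one end; the terminal node there is the unique short simple root (B_4), and {alpha_1, alpha_2, alpha_3, alpha_7, alpha_8, alpha_10} form a chain of 4 nodes with a fork of two nodes at one end (D_6). A semisimple Lie algebra decomposes uniquely as the direct sum of simple ideals, one per connected component of its Dynkin diagram, so g ≅ B_4 ⊕ D_6 (dimension 36 + 66 = 102).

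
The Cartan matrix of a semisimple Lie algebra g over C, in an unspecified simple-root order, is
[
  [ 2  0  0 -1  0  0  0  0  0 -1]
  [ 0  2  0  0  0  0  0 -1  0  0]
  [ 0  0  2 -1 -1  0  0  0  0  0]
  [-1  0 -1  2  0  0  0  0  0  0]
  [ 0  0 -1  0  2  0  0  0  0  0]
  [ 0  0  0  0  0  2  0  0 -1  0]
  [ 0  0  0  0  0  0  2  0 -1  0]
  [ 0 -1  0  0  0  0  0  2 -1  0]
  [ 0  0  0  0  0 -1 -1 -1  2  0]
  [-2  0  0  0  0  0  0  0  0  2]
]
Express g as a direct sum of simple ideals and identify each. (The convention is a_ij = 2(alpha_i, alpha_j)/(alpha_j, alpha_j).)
C_5 ⊕ D_5

The diagram associated to this matrix has two connected components: the simple roots {alpha_1, alpha_3, alpha_4, alpha_5, alpha_10} form a chain of 5 nodes with a double edge at one end; the terminal node there is the unique long simple root (C_5), and {alpha_2, alpha_6, alpha_7, alpha_8, alpha_9} form a chain of 3 nodes with a fork of two nodes at one end (D_5). A semisimple Lie algebra decomposes uniquely as the direct sum of simple ideals, one per connected component of its Dynkin diagram, so g ≅ C_5 ⊕ D_5 (dimension 55 + 45 = 100).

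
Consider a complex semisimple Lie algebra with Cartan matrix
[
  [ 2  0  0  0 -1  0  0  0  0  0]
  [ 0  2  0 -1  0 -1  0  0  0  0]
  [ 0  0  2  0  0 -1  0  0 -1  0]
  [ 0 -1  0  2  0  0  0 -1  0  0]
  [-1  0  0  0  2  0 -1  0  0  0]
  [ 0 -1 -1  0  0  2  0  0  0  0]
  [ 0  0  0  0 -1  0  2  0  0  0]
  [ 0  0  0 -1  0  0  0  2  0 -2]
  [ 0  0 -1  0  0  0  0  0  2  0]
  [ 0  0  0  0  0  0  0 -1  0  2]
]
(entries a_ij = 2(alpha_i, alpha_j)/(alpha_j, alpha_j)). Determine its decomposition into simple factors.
The diagram associated to this matrix has two connected components: the simple roots {alpha_1, alpha_5, alpha_7} form a chain of 3 nodes with single edges (A_3), and {alpha_2, alpha_3, alpha_4, alpha_6, alpha_8, alpha_9, alpha_10} form a chain of 7 nodes with a double edge at one end; the terminal node there is the unique short simple root (B_7). A semisimple Lie algebra decomposes uniquely as the direct sum of simple ideals, one per connected component of its Dynkin diagram, so g ≅ A_3 ⊕ B_7 (dimension 15 + 105 = 120).

type A_3 ⊕ type B_7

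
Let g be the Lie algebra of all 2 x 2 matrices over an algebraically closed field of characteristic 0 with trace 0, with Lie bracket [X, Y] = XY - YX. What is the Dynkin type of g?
A1

This is sl(2), which has dimension 2^2 - 1 = 3 and rank 2 - 1 = 1 (a Cartan subalgebra is the diagonal traceless matrices). In the classification of classical Lie algebras, the special linear algebra sl(n+1) has type A_n; here n = 1, so the Dynkin diagram is a chain of 1 nodes with single edges (A_1). Hence the type is A_1.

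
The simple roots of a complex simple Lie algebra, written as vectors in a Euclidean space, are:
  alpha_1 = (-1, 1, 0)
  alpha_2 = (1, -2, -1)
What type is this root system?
G_2

Compute the Cartan integers a_ij = 2(alpha_i, alpha_j)/(alpha_j, alpha_j); the resulting 2x2 Cartan matrix is
[[2, -1], [-3, 2]].
The roots have two lengths (squared-length ratio 3:1); the short ones are alpha_{1}. The associated Dynkin diagram is two nodes joined by a triple edge (G_2), so the type is G_2.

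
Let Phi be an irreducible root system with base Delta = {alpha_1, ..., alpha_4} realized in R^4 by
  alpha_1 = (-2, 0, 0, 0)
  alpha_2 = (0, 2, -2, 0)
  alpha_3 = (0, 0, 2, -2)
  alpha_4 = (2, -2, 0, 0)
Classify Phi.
Compute the Cartan integers a_ij = 2(alpha_i, alpha_j)/(alpha_j, alpha_j); the resulting 4x4 Cartan matrix is
[[2, 0, 0, -1], [0, 2, -1, -1], [0, -1, 2, 0], [-2, -1, 0, 2]].
The roots have two lengths (squared-length ratio 2:1); the short ones are alpha_{1}. The associated Dynkin diagram is a chain of 4 nodes with a double edge at one end; the terminal node there is the unique short simple root (B_4), so the type is B_4 (the algebra so(9)).

B4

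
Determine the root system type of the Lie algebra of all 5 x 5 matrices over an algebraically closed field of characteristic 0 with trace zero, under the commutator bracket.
This is sl(5), which has dimension 5^2 - 1 = 24 and rank 5 - 1 = 4 (a Cartan subalgebra is the diagonal traceless matrices). In the classification of classical Lie algebras, the special linear algebra sl(n+1) has type A_n; here n = 4, so the Dynkin diagram is a chain of 4 nodes with single edges (A_4). Hence the type is A_4.

A_4 (sl(5))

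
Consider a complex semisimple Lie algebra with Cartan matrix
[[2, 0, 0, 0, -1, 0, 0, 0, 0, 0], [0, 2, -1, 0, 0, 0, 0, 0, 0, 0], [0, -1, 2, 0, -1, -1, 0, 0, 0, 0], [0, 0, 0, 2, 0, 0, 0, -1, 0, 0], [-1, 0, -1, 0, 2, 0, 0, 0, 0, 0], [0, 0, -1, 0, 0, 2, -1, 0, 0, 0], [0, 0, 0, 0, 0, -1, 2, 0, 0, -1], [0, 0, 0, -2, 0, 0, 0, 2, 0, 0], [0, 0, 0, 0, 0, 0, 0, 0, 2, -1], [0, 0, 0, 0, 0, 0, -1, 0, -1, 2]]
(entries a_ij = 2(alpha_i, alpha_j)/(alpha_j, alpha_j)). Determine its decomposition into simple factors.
The diagram associated to this matrix has two connected components: the simple roots {alpha_4, alpha_8} form a chain of 2 nodes with a double edge at one end; the terminal node there is the unique short simple root (B_2), and {alpha_1, alpha_2, alpha_3, alpha_5, alpha_6, alpha_7, alpha_9, alpha_10} form a chain of 7 nodes with one extra node attached to the third node from one end (E_8). A semisimple Lie algebra decomposes uniquely as the direct sum of simple ideals, one per connected component of its Dynkin diagram, so g ≅ B_2 ⊕ E_8 (dimension 10 + 248 = 258).

B2 + E8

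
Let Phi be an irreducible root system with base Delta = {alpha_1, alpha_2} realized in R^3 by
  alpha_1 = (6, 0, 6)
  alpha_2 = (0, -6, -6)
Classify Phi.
A_2 (sl(3))

Compute the Cartan integers a_ij = 2(alpha_i, alpha_j)/(alpha_j, alpha_j); the resulting 2x2 Cartan matrix is
[[2, -1], [-1, 2]].
All simple roots have the same length, so the diagram is simply laced. The associated Dynkin diagram is a chain of 2 nodes with single edges (A_2), so the type is A_2 (the algebra sl(3)).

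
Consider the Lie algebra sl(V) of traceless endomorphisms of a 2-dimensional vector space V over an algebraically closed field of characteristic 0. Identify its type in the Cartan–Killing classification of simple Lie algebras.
This is sl(2), which has dimension 2^2 - 1 = 3 and rank 2 - 1 = 1 (a Cartan subalgebra is the diagonal traceless matrices). In the classification of classical Lie algebras, the special linear algebra sl(n+1) has type A_n; here n = 1, so the Dynkin diagram is a chain of 1 nodes with single edges (A_1). Hence the type is A_1.

type A_1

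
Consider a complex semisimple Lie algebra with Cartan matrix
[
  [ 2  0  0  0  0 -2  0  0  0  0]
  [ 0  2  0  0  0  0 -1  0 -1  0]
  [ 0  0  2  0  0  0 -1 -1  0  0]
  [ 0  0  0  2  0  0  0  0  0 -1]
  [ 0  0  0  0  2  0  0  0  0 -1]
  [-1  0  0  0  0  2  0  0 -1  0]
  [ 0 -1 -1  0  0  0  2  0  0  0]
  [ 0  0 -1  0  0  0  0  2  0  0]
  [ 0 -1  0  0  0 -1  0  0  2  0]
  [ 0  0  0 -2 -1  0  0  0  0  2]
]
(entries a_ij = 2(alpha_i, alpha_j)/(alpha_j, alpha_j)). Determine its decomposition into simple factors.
The diagram associated to this matrix has two connected components: the simple roots {alpha_4, alpha_5, alpha_10} form a chain of 3 nodes with a double edge at one end; the terminal node there is the unique short simple root (B_3), and {alpha_1, alpha_2, alpha_3, alpha_6, alpha_7, alpha_8, alpha_9} form a chain of 7 nodes with a double edge at one end; the terminal node there is the unique long simple root (C_7). A semisimple Lie algebra decomposes uniquely as the direct sum of simple ideals, one per connected component of its Dynkin diagram, so g ≅ B_3 ⊕ C_7 (dimension 21 + 105 = 126).

B_3 + C_7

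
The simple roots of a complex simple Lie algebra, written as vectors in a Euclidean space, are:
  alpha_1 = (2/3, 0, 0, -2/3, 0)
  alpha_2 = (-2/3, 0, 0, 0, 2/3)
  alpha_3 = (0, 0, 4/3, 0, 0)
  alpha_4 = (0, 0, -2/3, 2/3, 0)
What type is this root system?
Compute the Cartan integers a_ij = 2(alpha_i, alpha_j)/(alpha_j, alpha_j); the resulting 4x4 Cartan matrix is
[[2, -1, 0, -1], [-1, 2, 0, 0], [0, 0, 2, -2], [-1, 0, -1, 2]].
The roots have two lengths (squared-length ratio 2:1); the short ones are alpha_{1,2,4}. The associated Dynkin diagram is a chain of 4 nodes with a double edge at one end; the terminal node there is the unique long simple root (C_4), so the type is C_4 (the algebra sp(8)).

C4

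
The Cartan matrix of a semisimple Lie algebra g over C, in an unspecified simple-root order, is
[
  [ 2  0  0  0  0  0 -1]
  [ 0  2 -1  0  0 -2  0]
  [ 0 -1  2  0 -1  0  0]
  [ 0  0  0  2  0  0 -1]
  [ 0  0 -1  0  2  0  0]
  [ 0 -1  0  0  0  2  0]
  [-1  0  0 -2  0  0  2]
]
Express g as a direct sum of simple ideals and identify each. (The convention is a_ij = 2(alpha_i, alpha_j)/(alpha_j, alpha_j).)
The diagram associated to this matrix has two connected components: the simple roots {alpha_1, alpha_4, alpha_7} form a chain of 3 nodes with a double edge at one end; the terminal node there is the unique short simple root (B_3), and {alpha_2, alpha_3, alpha_5, alpha_6} form a chain of 4 nodes with a double edge at one end; the terminal node there is the unique short simple root (B_4). A semisimple Lie algebra decomposes uniquely as the direct sum of simple ideals, one per connected component of its Dynkin diagram, so g ≅ B_3 ⊕ B_4 (dimension 21 + 36 = 57).

B_3 + B_4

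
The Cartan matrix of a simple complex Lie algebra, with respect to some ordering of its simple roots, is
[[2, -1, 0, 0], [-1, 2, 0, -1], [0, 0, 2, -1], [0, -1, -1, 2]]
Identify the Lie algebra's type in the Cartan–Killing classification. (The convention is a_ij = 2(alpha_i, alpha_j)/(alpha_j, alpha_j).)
A_4

The matrix has rank 4 with 2's on the diagonal. Reading the off-diagonal entries as Dynkin edges (a single edge where a_ij = a_ji = -1; a double or triple edge where a_ij * a_ji = 2 or 3), the diagram is a chain of 4 nodes with single edges (A_4). One simple-root ordering that puts it in standard form is (alpha_1, alpha_2, alpha_4, alpha_3). So the algebra is type A_4, i.e. sl(5).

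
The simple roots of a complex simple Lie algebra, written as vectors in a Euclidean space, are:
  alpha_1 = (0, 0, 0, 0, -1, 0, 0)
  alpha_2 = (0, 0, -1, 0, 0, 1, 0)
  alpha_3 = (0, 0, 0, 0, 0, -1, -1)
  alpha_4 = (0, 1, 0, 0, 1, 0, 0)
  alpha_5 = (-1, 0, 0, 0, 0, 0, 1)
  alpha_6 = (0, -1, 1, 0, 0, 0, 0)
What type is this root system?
B_6 (so(13))

Compute the Cartan integers a_ij = 2(alpha_i, alpha_j)/(alpha_j, alpha_j); the resulting 6x6 Cartan matrix is
[[2, 0, 0, -1, 0, 0], [0, 2, -1, 0, 0, -1], [0, -1, 2, 0, -1, 0], [-2, 0, 0, 2, 0, -1], [0, 0, -1, 0, 2, 0], [0, -1, 0, -1, 0, 2]].
The roots have two lengths (squared-length ratio 2:1); the short ones are alpha_{1}. The associated Dynkin diagram is a chain of 6 nodes with a double edge at one end; the terminal node there is the unique short simple root (B_6), so the type is B_6 (the algebra so(13)).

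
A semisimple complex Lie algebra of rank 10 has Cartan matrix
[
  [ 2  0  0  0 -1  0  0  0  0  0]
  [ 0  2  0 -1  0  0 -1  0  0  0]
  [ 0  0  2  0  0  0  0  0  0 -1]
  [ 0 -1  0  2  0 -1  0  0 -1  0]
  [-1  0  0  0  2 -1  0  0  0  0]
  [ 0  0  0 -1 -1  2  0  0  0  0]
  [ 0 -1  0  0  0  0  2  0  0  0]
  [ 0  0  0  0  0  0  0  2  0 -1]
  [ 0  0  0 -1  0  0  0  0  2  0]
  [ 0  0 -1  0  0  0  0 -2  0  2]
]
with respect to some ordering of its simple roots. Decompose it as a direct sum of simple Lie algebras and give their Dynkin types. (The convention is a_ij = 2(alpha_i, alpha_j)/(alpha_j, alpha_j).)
The diagram associated to this matrix has two connected components: the simple roots {alpha_3, alpha_8, alpha_10} form a chain of 3 nodes with a double edge at one end; the terminal node there is the unique short simple root (B_3), and {alpha_1, alpha_2, alpha_4, alpha_5, alpha_6, alpha_7, alpha_9} form a chain of 6 nodes with one extra node attached to the third node from one end (E_7). A semisimple Lie algebra decomposes uniquely as the direct sum of simple ideals, one per connected component of its Dynkin diagram, so g ≅ B_3 ⊕ E_7 (dimension 21 + 133 = 154).

B_3 (so(7)) ⊕ E_7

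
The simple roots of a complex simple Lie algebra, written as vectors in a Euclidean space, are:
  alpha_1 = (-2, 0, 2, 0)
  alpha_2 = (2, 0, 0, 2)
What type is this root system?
Compute the Cartan integers a_ij = 2(alpha_i, alpha_j)/(alpha_j, alpha_j); the resulting 2x2 Cartan matrix is
[[2, -1], [-1, 2]].
All simple roots have the same length, so the diagram is simply laced. The associated Dynkin diagram is a chain of 2 nodes with single edges (A_2), so the type is A_2 (the algebra sl(3)).

type A_2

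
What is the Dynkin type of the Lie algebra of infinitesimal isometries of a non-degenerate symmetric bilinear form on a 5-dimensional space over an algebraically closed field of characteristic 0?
This is so(5) with 5 odd, which has dimension 5(5-1)/2 = 10 and rank (5-1)/2 = 2. In the classification of classical Lie algebras, the orthogonal algebra so(2n+1) in an odd number of variables has type B_n; here n = 2, so the Dynkin diagram is a chain of 2 nodes with a double edge at one end; the terminal node there is the unique short simple root (B_2). Hence the type is B_2.

B_2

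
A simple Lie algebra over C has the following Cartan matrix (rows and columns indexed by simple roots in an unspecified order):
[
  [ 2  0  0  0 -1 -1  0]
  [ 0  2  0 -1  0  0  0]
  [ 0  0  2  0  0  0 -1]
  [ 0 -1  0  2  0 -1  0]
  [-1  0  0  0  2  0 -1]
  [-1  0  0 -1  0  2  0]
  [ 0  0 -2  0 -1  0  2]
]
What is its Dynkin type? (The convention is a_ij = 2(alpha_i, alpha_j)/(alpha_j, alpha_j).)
B7

The matrix has rank 7 with 2's on the diagonal. Reading the off-diagonal entries as Dynkin edges (a single edge where a_ij = a_ji = -1; a double or triple edge where a_ij * a_ji = 2 or 3), the diagram is a chain of 7 nodes with a double edge at one end; the terminal node there is the unique short simple root (B_7). One simple-root ordering that puts it in standard form is (alpha_2, alpha_4, alpha_6, alpha_1, alpha_5, alpha_7, alpha_3). So the algebra is type B_7, i.e. so(15).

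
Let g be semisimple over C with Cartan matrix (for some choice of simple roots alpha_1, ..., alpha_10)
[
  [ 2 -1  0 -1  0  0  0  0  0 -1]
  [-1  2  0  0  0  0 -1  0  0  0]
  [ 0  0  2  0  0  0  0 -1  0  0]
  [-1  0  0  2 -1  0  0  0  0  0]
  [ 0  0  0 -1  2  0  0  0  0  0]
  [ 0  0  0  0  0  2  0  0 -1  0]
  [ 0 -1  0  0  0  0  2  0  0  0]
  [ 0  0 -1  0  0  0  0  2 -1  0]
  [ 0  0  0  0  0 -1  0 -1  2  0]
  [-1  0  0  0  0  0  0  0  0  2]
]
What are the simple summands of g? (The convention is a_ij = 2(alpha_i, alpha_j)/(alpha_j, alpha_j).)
A_4 ⊕ E_6

The diagram associated to this matrix has two connected components: the simple roots {alpha_3, alpha_6, alpha_8, alpha_9} form a chain of 4 nodes with single edges (A_4), and {alpha_1, alpha_2, alpha_4, alpha_5, alpha_7, alpha_10} form a chain of 5 nodes with one extra node attached to the third node from one end (E_6). A semisimple Lie algebra decomposes uniquely as the direct sum of simple ideals, one per connected component of its Dynkin diagram, so g ≅ A_4 ⊕ E_6 (dimension 24 + 78 = 102).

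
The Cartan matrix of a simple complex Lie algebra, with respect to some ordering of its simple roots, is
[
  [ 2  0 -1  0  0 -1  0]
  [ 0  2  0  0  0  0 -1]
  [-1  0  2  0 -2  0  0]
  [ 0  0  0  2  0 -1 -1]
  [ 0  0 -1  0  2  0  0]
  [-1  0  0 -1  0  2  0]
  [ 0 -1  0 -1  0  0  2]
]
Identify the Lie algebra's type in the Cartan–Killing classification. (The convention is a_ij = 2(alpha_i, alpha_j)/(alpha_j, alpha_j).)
B7

The matrix has rank 7 with 2's on the diagonal. Reading the off-diagonal entries as Dynkin edges (a single edge where a_ij = a_ji = -1; a double or triple edge where a_ij * a_ji = 2 or 3), the diagram is a chain of 7 nodes with a double edge at one end; the terminal node there is the unique short simple root (B_7). One simple-root ordering that puts it in standard form is (alpha_2, alpha_7, alpha_4, alpha_6, alpha_1, alpha_3, alpha_5). So the algebra is type B_7, i.e. so(15).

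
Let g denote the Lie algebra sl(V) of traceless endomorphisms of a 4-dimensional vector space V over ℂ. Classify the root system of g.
type A_3

This is sl(4), which has dimension 4^2 - 1 = 15 and rank 4 - 1 = 3 (a Cartan subalgebra is the diagonal traceless matrices). In the classification of classical Lie algebras, the special linear algebra sl(n+1) has type A_n; here n = 3, so the Dynkin diagram is a chain of 3 nodes with single edges (A_3). Hence the type is A_3.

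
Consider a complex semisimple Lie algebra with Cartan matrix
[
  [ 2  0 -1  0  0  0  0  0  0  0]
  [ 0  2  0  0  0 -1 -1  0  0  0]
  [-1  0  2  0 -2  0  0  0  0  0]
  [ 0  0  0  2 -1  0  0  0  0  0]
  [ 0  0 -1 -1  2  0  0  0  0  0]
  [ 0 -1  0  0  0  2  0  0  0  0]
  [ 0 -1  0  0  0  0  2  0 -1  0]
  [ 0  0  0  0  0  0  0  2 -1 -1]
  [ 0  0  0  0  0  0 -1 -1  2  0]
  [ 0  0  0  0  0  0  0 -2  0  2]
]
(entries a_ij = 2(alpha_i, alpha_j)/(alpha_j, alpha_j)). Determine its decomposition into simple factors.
The diagram associated to this matrix has two connected components: the simple roots {alpha_2, alpha_6, alpha_7, alpha_8, alpha_9, alpha_10} form a chain of 6 nodes with a double edge at one end; the terminal node there is the unique long simple root (C_6), and {alpha_1, alpha_3, alpha_4, alpha_5} form a chain of 4 nodes with a double edge between the middle two (F_4). A semisimple Lie algebra decomposes uniquely as the direct sum of simple ideals, one per connected component of its Dynkin diagram, so g ≅ C_6 ⊕ F_4 (dimension 78 + 52 = 130).

type C_6 ⊕ type F_4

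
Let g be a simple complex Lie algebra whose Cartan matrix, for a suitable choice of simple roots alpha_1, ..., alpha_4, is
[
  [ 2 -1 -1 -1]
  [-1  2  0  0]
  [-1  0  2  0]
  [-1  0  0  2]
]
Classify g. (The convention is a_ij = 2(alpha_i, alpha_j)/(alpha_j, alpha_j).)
The matrix has rank 4 with 2's on the diagonal. Reading the off-diagonal entries as Dynkin edges (a single edge where a_ij = a_ji = -1; a double or triple edge where a_ij * a_ji = 2 or 3), the diagram is a chain of 2 nodes with a fork of two nodes at one end (D_4). One simple-root ordering that puts it in standard form is (alpha_3, alpha_1, alpha_2, alpha_4). So the algebra is type D_4, i.e. so(8).

D4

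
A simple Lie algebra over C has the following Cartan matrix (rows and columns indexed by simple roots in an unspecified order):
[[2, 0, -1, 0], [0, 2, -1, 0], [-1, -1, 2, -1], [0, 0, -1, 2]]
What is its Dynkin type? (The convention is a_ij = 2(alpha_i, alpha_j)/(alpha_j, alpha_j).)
type D_4

The matrix has rank 4 with 2's on the diagonal. Reading the off-diagonal entries as Dynkin edges (a single edge where a_ij = a_ji = -1; a double or triple edge where a_ij * a_ji = 2 or 3), the diagram is a chain of 2 nodes with a fork of two nodes at one end (D_4). One simple-root ordering that puts it in standard form is (alpha_1, alpha_3, alpha_2, alpha_4). So the algebra is type D_4, i.e. so(8).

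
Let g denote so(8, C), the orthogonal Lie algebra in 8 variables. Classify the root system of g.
This is so(8) with 8 even, which has dimension 8(8-1)/2 = 28 and rank 8/2 = 4. In the classification of classical Lie algebras, the orthogonal algebra so(2n) in an even number of variables has type D_n; here n = 4, so the Dynkin diagram is a chain of 2 nodes with a fork of two nodes at one end (D_4). Hence the type is D_4.

D4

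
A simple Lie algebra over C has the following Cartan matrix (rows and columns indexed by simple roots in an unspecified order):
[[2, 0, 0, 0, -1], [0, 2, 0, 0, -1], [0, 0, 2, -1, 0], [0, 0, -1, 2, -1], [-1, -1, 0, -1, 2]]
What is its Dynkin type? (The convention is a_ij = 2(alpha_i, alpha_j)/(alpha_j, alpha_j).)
The matrix has rank 5 with 2's on the diagonal. Reading the off-diagonal entries as Dynkin edges (a single edge where a_ij = a_ji = -1; a double or triple edge where a_ij * a_ji = 2 or 3), the diagram is a chain of 3 nodes with a fork of two nodes at one end (D_5). One simple-root ordering that puts it in standard form is (alpha_3, alpha_4, alpha_5, alpha_2, alpha_1). So the algebra is type D_5, i.e. so(10).

type D_5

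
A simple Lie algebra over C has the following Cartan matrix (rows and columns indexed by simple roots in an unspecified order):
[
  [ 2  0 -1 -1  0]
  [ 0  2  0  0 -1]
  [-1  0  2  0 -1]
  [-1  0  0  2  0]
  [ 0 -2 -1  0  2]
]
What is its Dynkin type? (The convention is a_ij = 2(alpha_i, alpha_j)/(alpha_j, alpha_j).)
B_5 (so(11))

The matrix has rank 5 with 2's on the diagonal. Reading the off-diagonal entries as Dynkin edges (a single edge where a_ij = a_ji = -1; a double or triple edge where a_ij * a_ji = 2 or 3), the diagram is a chain of 5 nodes with a double edge at one end; the terminal node there is the unique short simple root (B_5). One simple-root ordering that puts it in standard form is (alpha_4, alpha_1, alpha_3, alpha_5, alpha_2). So the algebra is type B_5, i.e. so(11).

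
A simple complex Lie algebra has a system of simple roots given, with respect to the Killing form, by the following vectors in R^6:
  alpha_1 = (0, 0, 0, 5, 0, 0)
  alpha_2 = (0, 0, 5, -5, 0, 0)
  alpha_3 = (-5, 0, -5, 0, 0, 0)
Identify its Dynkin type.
Compute the Cartan integers a_ij = 2(alpha_i, alpha_j)/(alpha_j, alpha_j); the resulting 3x3 Cartan matrix is
[[2, -1, 0], [-2, 2, -1], [0, -1, 2]].
The roots have two lengths (squared-length ratio 2:1); the short ones are alpha_{1}. The associated Dynkin diagram is a chain of 3 nodes with a double edge at one end; the terminal node there is the unique short simple root (B_3), so the type is B_3 (the algebra so(7)).

type B_3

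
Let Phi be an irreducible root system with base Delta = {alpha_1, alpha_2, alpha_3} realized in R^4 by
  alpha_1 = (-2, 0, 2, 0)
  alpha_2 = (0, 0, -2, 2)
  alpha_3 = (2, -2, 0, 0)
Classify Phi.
Compute the Cartan integers a_ij = 2(alpha_i, alpha_j)/(alpha_j, alpha_j); the resulting 3x3 Cartan matrix is
[[2, -1, -1], [-1, 2, 0], [-1, 0, 2]].
All simple roots have the same length, so the diagram is simply laced. The associated Dynkin diagram is a chain of 3 nodes with single edges (A_3), so the type is A_3 (the algebra sl(4)).

A3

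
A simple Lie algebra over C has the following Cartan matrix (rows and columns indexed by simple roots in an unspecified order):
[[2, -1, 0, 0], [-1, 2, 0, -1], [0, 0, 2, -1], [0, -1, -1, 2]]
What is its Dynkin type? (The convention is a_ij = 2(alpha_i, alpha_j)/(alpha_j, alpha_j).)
A_4 (sl(5))

The matrix has rank 4 with 2's on the diagonal. Reading the off-diagonal entries as Dynkin edges (a single edge where a_ij = a_ji = -1; a double or triple edge where a_ij * a_ji = 2 or 3), the diagram is a chain of 4 nodes with single edges (A_4). One simple-root ordering that puts it in standard form is (alpha_3, alpha_4, alpha_2, alpha_1). So the algebra is type A_4, i.e. sl(5).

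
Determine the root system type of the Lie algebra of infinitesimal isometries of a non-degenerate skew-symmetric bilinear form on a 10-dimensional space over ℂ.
type C_5

This is sp(10), which has dimension 10(10+1)/2 = 55 and rank 10/2 = 5. In the classification of classical Lie algebras, the symplectic algebra sp(2n) has type C_n; here n = 5, so the Dynkin diagram is a chain of 5 nodes with a double edge at one end; the terminal node there is the unique long simple root (C_5). Hence the type is C_5.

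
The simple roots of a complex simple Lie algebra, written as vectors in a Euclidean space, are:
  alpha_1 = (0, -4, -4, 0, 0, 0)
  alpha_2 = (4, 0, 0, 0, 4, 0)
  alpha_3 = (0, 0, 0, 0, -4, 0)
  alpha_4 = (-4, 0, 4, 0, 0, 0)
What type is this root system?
Compute the Cartan integers a_ij = 2(alpha_i, alpha_j)/(alpha_j, alpha_j); the resulting 4x4 Cartan matrix is
[[2, 0, 0, -1], [0, 2, -2, -1], [0, -1, 2, 0], [-1, -1, 0, 2]].
The roots have two lengths (squared-length ratio 2:1); the short ones are alpha_{3}. The associated Dynkin diagram is a chain of 4 nodes with a double edge at one end; the terminal node there is the unique short simple root (B_4), so the type is B_4 (the algebra so(9)).

B_4 (so(9))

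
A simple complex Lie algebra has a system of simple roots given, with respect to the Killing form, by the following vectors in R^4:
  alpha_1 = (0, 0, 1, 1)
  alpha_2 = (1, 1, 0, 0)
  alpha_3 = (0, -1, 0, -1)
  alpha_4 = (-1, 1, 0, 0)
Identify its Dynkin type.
Compute the Cartan integers a_ij = 2(alpha_i, alpha_j)/(alpha_j, alpha_j); the resulting 4x4 Cartan matrix is
[[2, 0, -1, 0], [0, 2, -1, 0], [-1, -1, 2, -1], [0, 0, -1, 2]].
All simple roots have the same length, so the diagram is simply laced. The associated Dynkin diagram is a chain of 2 nodes with a fork of two nodes at one end (D_4), so the type is D_4 (the algebra so(8)).

D_4 (so(8))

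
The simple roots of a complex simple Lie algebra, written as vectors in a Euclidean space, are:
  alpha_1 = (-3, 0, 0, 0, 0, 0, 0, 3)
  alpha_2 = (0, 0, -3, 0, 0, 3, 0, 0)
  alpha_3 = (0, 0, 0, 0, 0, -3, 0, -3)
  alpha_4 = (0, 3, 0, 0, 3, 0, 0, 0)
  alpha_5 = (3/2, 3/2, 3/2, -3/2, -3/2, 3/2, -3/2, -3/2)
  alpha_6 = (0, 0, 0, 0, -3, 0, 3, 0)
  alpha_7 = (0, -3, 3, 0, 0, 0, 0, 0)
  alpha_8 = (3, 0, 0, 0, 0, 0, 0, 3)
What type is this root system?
Compute the Cartan integers a_ij = 2(alpha_i, alpha_j)/(alpha_j, alpha_j); the resulting 8x8 Cartan matrix is
[[2, 0, -1, 0, -1, 0, 0, 0], [0, 2, -1, 0, 0, 0, -1, 0], [-1, -1, 2, 0, 0, 0, 0, -1], [0, 0, 0, 2, 0, -1, -1, 0], [-1, 0, 0, 0, 2, 0, 0, 0], [0, 0, 0, -1, 0, 2, 0, 0], [0, -1, 0, -1, 0, 0, 2, 0], [0, 0, -1, 0, 0, 0, 0, 2]].
All simple roots have the same length, so the diagram is simply laced. The associated Dynkin diagram is a chain of 7 nodes with one extra node attached to the third node from one end (E_8), so the type is E_8.

E_8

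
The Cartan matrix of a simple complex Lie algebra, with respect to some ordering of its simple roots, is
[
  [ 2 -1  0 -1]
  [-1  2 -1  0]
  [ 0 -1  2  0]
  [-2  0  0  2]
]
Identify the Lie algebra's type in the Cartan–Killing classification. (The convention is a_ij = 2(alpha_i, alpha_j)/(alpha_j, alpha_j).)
type C_4

The matrix has rank 4 with 2's on the diagonal. Reading the off-diagonal entries as Dynkin edges (a single edge where a_ij = a_ji = -1; a double or triple edge where a_ij * a_ji = 2 or 3), the diagram is a chain of 4 nodes with a double edge at one end; the terminal node there is the unique long simple root (C_4). One simple-root ordering that puts it in standard form is (alpha_3, alpha_2, alpha_1, alpha_4). So the algebra is type C_4, i.e. sp(8).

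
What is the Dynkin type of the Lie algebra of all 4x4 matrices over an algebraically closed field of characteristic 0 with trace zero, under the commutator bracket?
type A_3

This is sl(4), which has dimension 4^2 - 1 = 15 and rank 4 - 1 = 3 (a Cartan subalgebra is the diagonal traceless matrices). In the classification of classical Lie algebras, the special linear algebra sl(n+1) has type A_n; here n = 3, so the Dynkin diagram is a chain of 3 nodes with single edges (A_3). Hence the type is A_3.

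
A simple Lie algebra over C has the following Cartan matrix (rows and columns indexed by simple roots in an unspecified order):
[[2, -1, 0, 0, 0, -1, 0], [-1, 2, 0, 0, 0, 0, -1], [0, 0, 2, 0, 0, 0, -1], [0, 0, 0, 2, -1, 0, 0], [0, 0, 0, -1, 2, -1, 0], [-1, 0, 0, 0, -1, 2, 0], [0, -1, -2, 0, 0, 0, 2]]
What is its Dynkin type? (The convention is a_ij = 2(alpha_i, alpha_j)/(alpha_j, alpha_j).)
B7

The matrix has rank 7 with 2's on the diagonal. Reading the off-diagonal entries as Dynkin edges (a single edge where a_ij = a_ji = -1; a double or triple edge where a_ij * a_ji = 2 or 3), the diagram is a chain of 7 nodes with a double edge at one end; the terminal node there is the unique short simple root (B_7). One simple-root ordering that puts it in standard form is (alpha_4, alpha_5, alpha_6, alpha_1, alpha_2, alpha_7, alpha_3). So the algebra is type B_7, i.e. so(15).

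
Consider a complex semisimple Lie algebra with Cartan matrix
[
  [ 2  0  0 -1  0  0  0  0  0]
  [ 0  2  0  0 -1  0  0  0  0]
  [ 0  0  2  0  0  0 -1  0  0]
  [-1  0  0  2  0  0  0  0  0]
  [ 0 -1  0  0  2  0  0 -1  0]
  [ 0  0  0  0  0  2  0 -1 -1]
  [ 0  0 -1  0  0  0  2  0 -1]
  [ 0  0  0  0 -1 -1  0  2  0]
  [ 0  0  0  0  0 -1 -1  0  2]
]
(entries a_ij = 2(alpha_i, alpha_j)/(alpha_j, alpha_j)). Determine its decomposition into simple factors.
A_2 + A_7

The diagram associated to this matrix has two connected components: the simple roots {alpha_1, alpha_4} form a chain of 2 nodes with single edges (A_2), and {alpha_2, alpha_3, alpha_5, alpha_6, alpha_7, alpha_8, alpha_9} form a chain of 7 nodes with single edges (A_7). A semisimple Lie algebra decomposes uniquely as the direct sum of simple ideals, one per connected component of its Dynkin diagram, so g ≅ A_2 ⊕ A_7 (dimension 8 + 63 = 71).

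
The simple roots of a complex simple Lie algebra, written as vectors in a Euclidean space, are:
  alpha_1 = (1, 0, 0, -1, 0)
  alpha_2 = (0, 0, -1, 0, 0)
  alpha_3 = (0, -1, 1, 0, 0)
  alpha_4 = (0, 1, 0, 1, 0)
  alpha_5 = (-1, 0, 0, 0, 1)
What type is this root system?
Compute the Cartan integers a_ij = 2(alpha_i, alpha_j)/(alpha_j, alpha_j); the resulting 5x5 Cartan matrix is
[[2, 0, 0, -1, -1], [0, 2, -1, 0, 0], [0, -2, 2, -1, 0], [-1, 0, -1, 2, 0], [-1, 0, 0, 0, 2]].
The roots have two lengths (squared-length ratio 2:1); the short ones are alpha_{2}. The associated Dynkin diagram is a chain of 5 nodes with a double edge at one end; the terminal node there is the unique short simple root (B_5), so the type is B_5 (the algebra so(11)).

B5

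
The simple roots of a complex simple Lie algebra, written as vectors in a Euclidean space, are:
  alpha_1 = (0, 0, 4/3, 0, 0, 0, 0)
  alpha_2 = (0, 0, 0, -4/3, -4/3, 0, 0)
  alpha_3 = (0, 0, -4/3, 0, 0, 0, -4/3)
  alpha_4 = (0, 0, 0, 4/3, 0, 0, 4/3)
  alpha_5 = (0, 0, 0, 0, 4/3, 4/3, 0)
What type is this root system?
type B_5

Compute the Cartan integers a_ij = 2(alpha_i, alpha_j)/(alpha_j, alpha_j); the resulting 5x5 Cartan matrix is
[[2, 0, -1, 0, 0], [0, 2, 0, -1, -1], [-2, 0, 2, -1, 0], [0, -1, -1, 2, 0], [0, -1, 0, 0, 2]].
The roots have two lengths (squared-length ratio 2:1); the short ones are alpha_{1}. The associated Dynkin diagram is a chain of 5 nodes with a double edge at one end; the terminal node there is the unique short simple root (B_5), so the type is B_5 (the algebra so(11)).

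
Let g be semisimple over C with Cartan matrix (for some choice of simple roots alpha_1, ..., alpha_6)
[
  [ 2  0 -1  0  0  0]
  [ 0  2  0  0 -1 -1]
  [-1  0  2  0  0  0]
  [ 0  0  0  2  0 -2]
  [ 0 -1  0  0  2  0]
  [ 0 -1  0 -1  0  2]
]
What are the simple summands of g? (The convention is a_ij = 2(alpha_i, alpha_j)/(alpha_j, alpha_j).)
The diagram associated to this matrix has two connected components: the simple roots {alpha_1, alpha_3} form a chain of 2 nodes with single edges (A_2), and {alpha_2, alpha_4, alpha_5, alpha_6} form a chain of 4 nodes with a double edge at one end; the terminal node there is the unique long simple root (C_4). A semisimple Lie algebra decomposes uniquely as the direct sum of simple ideals, one per connected component of its Dynkin diagram, so g ≅ A_2 ⊕ C_4 (dimension 8 + 36 = 44).

A2 ⊕ C4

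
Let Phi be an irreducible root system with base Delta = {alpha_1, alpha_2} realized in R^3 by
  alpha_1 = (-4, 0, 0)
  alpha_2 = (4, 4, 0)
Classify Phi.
B_2 (so(5))

Compute the Cartan integers a_ij = 2(alpha_i, alpha_j)/(alpha_j, alpha_j); the resulting 2x2 Cartan matrix is
[[2, -1], [-2, 2]].
The roots have two lengths (squared-length ratio 2:1); the short ones are alpha_{1}. The associated Dynkin diagram is a chain of 2 nodes with a double edge at one end; the terminal node there is the unique short simple root (B_2), so the type is B_2 (the algebra so(5)).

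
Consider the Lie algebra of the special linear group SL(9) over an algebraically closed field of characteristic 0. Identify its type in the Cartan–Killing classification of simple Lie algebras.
A_8 (sl(9))

This is sl(9), which has dimension 9^2 - 1 = 80 and rank 9 - 1 = 8 (a Cartan subalgebra is the diagonal traceless matrices). In the classification of classical Lie algebras, the special linear algebra sl(n+1) has type A_n; here n = 8, so the Dynkin diagram is a chain of 8 nodes with single edges (A_8). Hence the type is A_8.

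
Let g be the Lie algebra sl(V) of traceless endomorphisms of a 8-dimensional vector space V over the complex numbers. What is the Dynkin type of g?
A7

This is sl(8), which has dimension 8^2 - 1 = 63 and rank 8 - 1 = 7 (a Cartan subalgebra is the diagonal traceless matrices). In the classification of classical Lie algebras, the special linear algebra sl(n+1) has type A_n; here n = 7, so the Dynkin diagram is a chain of 7 nodes with single edges (A_7). Hence the type is A_7.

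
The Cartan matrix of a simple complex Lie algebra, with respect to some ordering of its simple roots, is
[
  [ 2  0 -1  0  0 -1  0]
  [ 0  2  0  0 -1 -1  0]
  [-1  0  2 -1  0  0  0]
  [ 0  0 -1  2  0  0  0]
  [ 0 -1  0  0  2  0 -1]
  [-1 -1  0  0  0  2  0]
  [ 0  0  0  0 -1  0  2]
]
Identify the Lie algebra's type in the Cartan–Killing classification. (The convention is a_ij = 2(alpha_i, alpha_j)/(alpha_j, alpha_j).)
A_7 (sl(8))

The matrix has rank 7 with 2's on the diagonal. Reading the off-diagonal entries as Dynkin edges (a single edge where a_ij = a_ji = -1; a double or triple edge where a_ij * a_ji = 2 or 3), the diagram is a chain of 7 nodes with single edges (A_7). One simple-root ordering that puts it in standard form is (alpha_4, alpha_3, alpha_1, alpha_6, alpha_2, alpha_5, alpha_7). So the algebra is type A_7, i.e. sl(8).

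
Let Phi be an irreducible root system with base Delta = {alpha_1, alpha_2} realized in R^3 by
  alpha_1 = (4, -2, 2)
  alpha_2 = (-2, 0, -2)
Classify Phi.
G2

Compute the Cartan integers a_ij = 2(alpha_i, alpha_j)/(alpha_j, alpha_j); the resulting 2x2 Cartan matrix is
[[2, -3], [-1, 2]].
The roots have two lengths (squared-length ratio 3:1); the short ones are alpha_{2}. The associated Dynkin diagram is two nodes joined by a triple edge (G_2), so the type is G_2.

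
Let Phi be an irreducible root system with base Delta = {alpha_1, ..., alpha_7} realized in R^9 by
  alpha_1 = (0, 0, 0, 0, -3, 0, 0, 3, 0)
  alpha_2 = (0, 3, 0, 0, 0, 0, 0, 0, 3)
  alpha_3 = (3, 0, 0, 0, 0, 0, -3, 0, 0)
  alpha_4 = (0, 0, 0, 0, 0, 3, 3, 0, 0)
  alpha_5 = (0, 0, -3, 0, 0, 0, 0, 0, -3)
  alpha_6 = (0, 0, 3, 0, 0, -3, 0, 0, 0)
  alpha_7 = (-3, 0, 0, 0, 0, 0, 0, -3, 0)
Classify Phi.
A_7 (sl(8))

Compute the Cartan integers a_ij = 2(alpha_i, alpha_j)/(alpha_j, alpha_j); the resulting 7x7 Cartan matrix is
[[2, 0, 0, 0, 0, 0, -1], [0, 2, 0, 0, -1, 0, 0], [0, 0, 2, -1, 0, 0, -1], [0, 0, -1, 2, 0, -1, 0], [0, -1, 0, 0, 2, -1, 0], [0, 0, 0, -1, -1, 2, 0], [-1, 0, -1, 0, 0, 0, 2]].
All simple roots have the same length, so the diagram is simply laced. The associated Dynkin diagram is a chain of 7 nodes with single edges (A_7), so the type is A_7 (the algebra sl(8)).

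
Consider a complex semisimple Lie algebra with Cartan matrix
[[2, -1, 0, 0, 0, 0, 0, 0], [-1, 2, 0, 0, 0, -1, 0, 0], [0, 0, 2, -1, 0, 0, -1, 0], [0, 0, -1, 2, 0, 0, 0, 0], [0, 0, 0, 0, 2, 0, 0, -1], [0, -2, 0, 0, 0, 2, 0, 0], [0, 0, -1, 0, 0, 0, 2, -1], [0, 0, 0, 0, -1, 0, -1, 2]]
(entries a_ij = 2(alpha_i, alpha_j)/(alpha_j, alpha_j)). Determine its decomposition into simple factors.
The diagram associated to this matrix has two connected components: the simple roots {alpha_3, alpha_4, alpha_5, alpha_7, alpha_8} form a chain of 5 nodes with single edges (A_5), and {alpha_1, alpha_2, alpha_6} form a chain of 3 nodes with a double edge at one end; the terminal node there is the unique long simple root (C_3). A semisimple Lie algebra decomposes uniquely as the direct sum of simple ideals, one per connected component of its Dynkin diagram, so g ≅ A_5 ⊕ C_3 (dimension 35 + 21 = 56).

A_5 ⊕ C_3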